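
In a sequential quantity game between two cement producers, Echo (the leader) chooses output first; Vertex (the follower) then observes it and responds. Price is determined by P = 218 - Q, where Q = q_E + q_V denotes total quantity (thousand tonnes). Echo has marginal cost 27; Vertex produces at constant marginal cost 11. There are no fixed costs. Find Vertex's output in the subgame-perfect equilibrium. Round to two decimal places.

59.75

The follower Vertex best-responds to any q_E: π_V = (218 - Q)q_V - 11q_V.
Follower FOC: 207 - q_E - 2q_V = 0, so q_V(q_E) = (207 - q_E)/2.
Echo substitutes q_V(q_E) into its own profit: π_E = q_E(218 - q_E - (207 - q_E)/2) - 27q_E = (229/2 - (1/2)q_E)q_E - 27q_E.
Maximising: ∂π_E/∂q_E = 175/2 - q_E = 0, giving q_E = 175/2.
Then q_V = (207 - 175/2)/2 = 239/4.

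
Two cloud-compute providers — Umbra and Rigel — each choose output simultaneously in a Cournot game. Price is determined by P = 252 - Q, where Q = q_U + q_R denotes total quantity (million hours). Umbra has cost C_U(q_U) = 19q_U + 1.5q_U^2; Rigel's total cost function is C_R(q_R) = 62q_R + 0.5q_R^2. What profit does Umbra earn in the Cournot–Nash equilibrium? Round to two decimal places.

3304.60

Umbra's profit: π_U = (252 - Q)q_U - (19q_U + (3/2)q_U²). Setting ∂π_U/∂q_U = 0: 233 - 5q_U - (q_R) = 0.
Rigel's first-order condition: 190 - 3q_R - (q_U) = 0.
Rearranging gives the reaction functions q_U = (233 - q_R)/5 and q_R = (190 - q_U)/3.
Substituting one into the other gives q_U = 509/14 and q_R = 717/14.
Price P = 252 - 613/7 = 1151/7.
Umbra's profit: (1151/7)·(509/14) - 19·(509/14) - (3/2)(509/14)² = 3304.6046.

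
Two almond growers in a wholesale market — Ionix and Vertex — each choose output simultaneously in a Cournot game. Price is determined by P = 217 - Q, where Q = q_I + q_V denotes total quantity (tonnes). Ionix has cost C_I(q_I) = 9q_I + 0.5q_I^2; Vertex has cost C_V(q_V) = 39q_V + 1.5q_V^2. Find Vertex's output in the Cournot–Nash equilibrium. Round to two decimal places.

23.29

Ionix's profit: π_I = (217 - Q)q_I - (9q_I + (1/2)q_I²). Setting ∂π_I/∂q_I = 0: 208 - 3q_I - (q_V) = 0.
Vertex's profit: π_V = (217 - Q)q_V - (39q_V + (3/2)q_V²). Setting ∂π_V/∂q_V = 0: 178 - 5q_V - (q_I) = 0.
Rearranging gives the reaction functions q_I = (208 - q_V)/3 and q_V = (178 - q_I)/5.
Solving the pair: q_I = 431/7, q_V = 163/7.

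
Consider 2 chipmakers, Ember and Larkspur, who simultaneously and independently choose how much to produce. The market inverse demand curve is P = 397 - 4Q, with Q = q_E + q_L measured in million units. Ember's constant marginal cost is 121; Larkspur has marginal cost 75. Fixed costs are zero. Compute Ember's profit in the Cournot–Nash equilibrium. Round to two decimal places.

Ember's profit: π_E = (397 - 4Q)q_E - (121q_E). Setting ∂π_E/∂q_E = 0: 276 - 8q_E - 4(q_L) = 0.
Larkspur's first-order condition: 322 - 8q_L - 4(q_E) = 0.
Best responses: q_E = (276 - 4q_L)/8, q_L = (322 - 4q_E)/8.
Solving the pair: q_E = 115/6, q_L = 92/3.
Price P = 397 - 4·(299/6) = 593/3.
Ember's profit: (593/3 - 121)·(115/6) = 1469.4444.

1469.44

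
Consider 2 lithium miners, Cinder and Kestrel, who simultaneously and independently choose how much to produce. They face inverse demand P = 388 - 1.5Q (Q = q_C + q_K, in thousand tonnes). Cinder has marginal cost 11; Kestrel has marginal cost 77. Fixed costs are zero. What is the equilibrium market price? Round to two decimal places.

158.67

Cinder's profit: π_C = (388 - 1.5Q)q_C - (11q_C). Setting ∂π_C/∂q_C = 0: 377 - 3q_C - (3/2)(q_K) = 0.
Kestrel's first-order condition: 311 - 3q_K - (3/2)(q_C) = 0.
Rearranging gives the reaction functions q_C = (377 - (3/2)q_K)/3 and q_K = (311 - (3/2)q_C)/3.
Solving the pair: q_C = 886/9, q_K = 490/9.
Total output Q = 1376/9, so price P = 388 - (3/2)·(1376/9) = 476/3.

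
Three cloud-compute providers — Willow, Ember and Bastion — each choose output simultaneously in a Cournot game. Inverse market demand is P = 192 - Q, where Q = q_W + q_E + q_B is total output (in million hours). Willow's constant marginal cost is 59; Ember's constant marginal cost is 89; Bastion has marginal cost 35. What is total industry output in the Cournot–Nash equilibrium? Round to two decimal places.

98.25

Willow's profit: π_W = (192 - Q)q_W - (59q_W). Setting ∂π_W/∂q_W = 0: 133 - 2q_W - (q_E + q_B) = 0.
Ember's first-order condition: 103 - 2q_E - (q_W + q_B) = 0.
Bastion's first-order condition: 157 - 2q_B - (q_W + q_E) = 0.
Adding the 3 first-order conditions: 393 − 4Q = 0, so Q = 393/4.
Back-substituting: q_W = (133 − 393/4) = 139/4, q_E = (103 − 393/4) = 19/4, q_B = (157 − 393/4) = 235/4.
Total output Q = 139/4 + 19/4 + 235/4 = 393/4.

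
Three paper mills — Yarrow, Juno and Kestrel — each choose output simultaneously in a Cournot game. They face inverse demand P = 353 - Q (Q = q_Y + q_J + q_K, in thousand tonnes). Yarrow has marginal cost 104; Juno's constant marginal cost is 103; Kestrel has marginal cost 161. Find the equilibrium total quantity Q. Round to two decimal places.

Yarrow's profit: π_Y = (353 - Q)q_Y - (104q_Y). Setting ∂π_Y/∂q_Y = 0: 249 - 2q_Y - (q_J + q_K) = 0.
Juno's profit: π_J = (353 - Q)q_J - (103q_J). Setting ∂π_J/∂q_J = 0: 250 - 2q_J - (q_Y + q_K) = 0.
Kestrel's first-order condition: 192 - 2q_K - (q_Y + q_J) = 0.
Adding the 3 first-order conditions: 691 − 4Q = 0, so Q = 691/4.
Back-substituting: q_Y = (249 − 691/4) = 305/4, q_J = (250 − 691/4) = 309/4, q_K = (192 − 691/4) = 77/4.
Total output Q = 305/4 + 309/4 + 77/4 = 691/4.

172.75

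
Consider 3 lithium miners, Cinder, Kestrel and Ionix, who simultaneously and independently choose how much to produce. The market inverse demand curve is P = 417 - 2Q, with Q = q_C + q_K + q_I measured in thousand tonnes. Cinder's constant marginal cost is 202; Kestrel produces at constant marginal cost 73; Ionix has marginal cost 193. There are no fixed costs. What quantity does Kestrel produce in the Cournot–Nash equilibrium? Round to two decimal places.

74.13

Cinder's profit: π_C = (417 - 2Q)q_C - (202q_C). Setting ∂π_C/∂q_C = 0: 215 - 4q_C - 2(q_K + q_I) = 0.
Kestrel's first-order condition: 344 - 4q_K - 2(q_C + q_I) = 0.
Ionix's first-order condition: 224 - 4q_I - 2(q_C + q_K) = 0.
Adding the 3 first-order conditions: 783 − 8Q = 0, so Q = 783/8.
Back-substituting: q_C = (215 − 783/4)/2 = 77/8, q_K = (344 − 783/4)/2 = 593/8, q_I = (224 − 783/4)/2 = 113/8.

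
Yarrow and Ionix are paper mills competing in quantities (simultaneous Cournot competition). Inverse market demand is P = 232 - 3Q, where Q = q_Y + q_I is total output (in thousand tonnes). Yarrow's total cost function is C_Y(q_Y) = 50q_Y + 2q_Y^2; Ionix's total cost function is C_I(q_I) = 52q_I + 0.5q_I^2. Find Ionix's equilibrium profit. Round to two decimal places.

Yarrow's profit: π_Y = (232 - 3Q)q_Y - (50q_Y + 2q_Y²). Setting ∂π_Y/∂q_Y = 0: 182 - 10q_Y - 3(q_I) = 0.
Ionix's profit: π_I = (232 - 3Q)q_I - (52q_I + (1/2)q_I²). Setting ∂π_I/∂q_I = 0: 180 - 7q_I - 3(q_Y) = 0.
Rearranging gives the reaction functions q_Y = (182 - 3q_I)/10 and q_I = (180 - 3q_Y)/7.
Solving the pair: q_Y = 734/61, q_I = 1254/61.
Price P = 232 - 3·(1988/61) = 134.2295.
Ionix's profit: 134.2295·(1254/61) - 52·(1254/61) - (1/2)(1254/61)² = 1479.1201.

1479.12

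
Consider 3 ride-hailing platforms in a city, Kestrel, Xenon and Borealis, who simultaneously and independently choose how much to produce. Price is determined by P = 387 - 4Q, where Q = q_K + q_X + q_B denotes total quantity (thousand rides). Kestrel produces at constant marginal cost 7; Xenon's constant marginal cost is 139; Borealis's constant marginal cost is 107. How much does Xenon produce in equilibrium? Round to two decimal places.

Kestrel's profit: π_K = (387 - 4Q)q_K - (7q_K). Setting ∂π_K/∂q_K = 0: 380 - 8q_K - 4(q_X + q_B) = 0.
Xenon's first-order condition: 248 - 8q_X - 4(q_K + q_B) = 0.
Borealis's first-order condition: 280 - 8q_B - 4(q_K + q_X) = 0.
Adding the 3 conditions: 908 − 8Q − 8Q = 0, i.e. Q = 227/4.
Back-substituting: q_K = (380 − 227)/4 = 153/4, q_X = (248 − 227)/4 = 21/4, q_B = (280 − 227)/4 = 53/4.

5.25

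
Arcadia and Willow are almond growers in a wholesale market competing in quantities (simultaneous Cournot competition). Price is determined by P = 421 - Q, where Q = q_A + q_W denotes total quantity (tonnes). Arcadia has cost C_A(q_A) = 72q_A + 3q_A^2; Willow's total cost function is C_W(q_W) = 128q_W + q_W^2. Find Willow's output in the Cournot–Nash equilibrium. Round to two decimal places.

Arcadia's profit: π_A = (421 - Q)q_A - (72q_A + 3q_A²). Setting ∂π_A/∂q_A = 0: 349 - 8q_A - (q_W) = 0.
Willow's first-order condition: 293 - 4q_W - (q_A) = 0.
Rearranging gives the reaction functions q_A = (349 - q_W)/8 and q_W = (293 - q_A)/4.
Solving the pair: q_A = 1103/31, q_W = 1995/31.

64.35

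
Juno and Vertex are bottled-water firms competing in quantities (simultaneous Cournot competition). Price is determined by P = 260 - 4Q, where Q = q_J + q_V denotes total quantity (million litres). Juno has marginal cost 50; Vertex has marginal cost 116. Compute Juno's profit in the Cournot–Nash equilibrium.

Juno's profit: π_J = (260 - 4Q)q_J - (50q_J). Setting ∂π_J/∂q_J = 0: 210 - 8q_J - 4(q_V) = 0.
Vertex's profit: π_V = (260 - 4Q)q_V - (116q_V). Setting ∂π_V/∂q_V = 0: 144 - 8q_V - 4(q_J) = 0.
So q_J = (210 - 4q_V)/8 and q_V = (144 - 4q_J)/8.
Solving the pair: q_J = 23, q_V = 13/2.
Price P = 260 - 4·(59/2) = 142.
Juno's profit: (142 - 50)·23 = 2116.

2116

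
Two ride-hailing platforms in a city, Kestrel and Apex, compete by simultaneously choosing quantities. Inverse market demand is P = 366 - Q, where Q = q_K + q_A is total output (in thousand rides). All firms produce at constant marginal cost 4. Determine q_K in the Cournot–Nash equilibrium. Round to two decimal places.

120.67

A representative firm's profit is π_i = q_i(366 - Q) - 4q_i.
First-order condition (treating rivals' output as given): 362 - 2q_i - q_j = 0.
By symmetry each firm produces the same amount; substituting q_j = q_i yields q_i = 362/3.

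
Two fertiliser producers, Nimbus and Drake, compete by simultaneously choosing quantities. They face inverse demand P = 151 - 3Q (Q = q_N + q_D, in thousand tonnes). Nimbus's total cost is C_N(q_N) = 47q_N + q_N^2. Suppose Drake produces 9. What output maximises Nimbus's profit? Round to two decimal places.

9.63

With the rival's output fixed at 9, Nimbus's profit is π_N = (151 - 3·9 - 3q_N)q_N - (47q_N + q_N²) = (124 - 3q_N)q_N - (47q_N + q_N²).
∂π_N/∂q_N = 77 - 8q_N = 0, so q_N = 77/8.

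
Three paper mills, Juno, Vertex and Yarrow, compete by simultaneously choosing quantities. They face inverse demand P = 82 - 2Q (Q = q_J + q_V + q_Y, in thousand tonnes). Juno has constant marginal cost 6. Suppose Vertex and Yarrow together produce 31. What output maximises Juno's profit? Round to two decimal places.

3.50

With rivals' combined output fixed at 31, Juno's profit is π_J = (82 - 2·31 - 2q_J)q_J - (6q_J) = (20 - 2q_J)q_J - (6q_J).
∂π_J/∂q_J = 14 - 4q_J = 0, so q_J = 7/2.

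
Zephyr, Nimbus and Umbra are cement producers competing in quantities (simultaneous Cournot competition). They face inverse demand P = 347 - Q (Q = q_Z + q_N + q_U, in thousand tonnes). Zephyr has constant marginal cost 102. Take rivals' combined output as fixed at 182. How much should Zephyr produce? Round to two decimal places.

With rivals' combined output fixed at 182, Zephyr's profit is π_Z = (347 - 182 - q_Z)q_Z - (102q_Z) = (165 - q_Z)q_Z - (102q_Z).
∂π_Z/∂q_Z = 63 - 2q_Z = 0, so q_Z = 63/2.

31.50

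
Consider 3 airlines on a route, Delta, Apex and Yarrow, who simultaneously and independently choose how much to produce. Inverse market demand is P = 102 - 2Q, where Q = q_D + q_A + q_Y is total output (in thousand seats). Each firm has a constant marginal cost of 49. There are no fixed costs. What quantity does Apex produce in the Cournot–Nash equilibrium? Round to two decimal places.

Each firm earns π_i = (102 - 2Q)q_i - 49q_i.
Setting ∂π_i/∂q_i = 0 with rivals' quantities fixed: 53 - 4q_i - 2·Σ_{j≠i} q_j = 0.
By symmetry each firm produces the same amount; substituting Σ_{j≠i} q_j = 2q_i yields q_i = 53/8.

6.63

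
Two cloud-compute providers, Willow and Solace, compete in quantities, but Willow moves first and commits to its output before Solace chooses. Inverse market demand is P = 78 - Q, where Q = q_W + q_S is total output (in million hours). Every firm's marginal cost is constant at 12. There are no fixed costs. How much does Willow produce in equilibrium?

Solve by backward induction. Given q_W, the follower Solace maximises π_S = (78 - q_W - q_S)q_S - 12q_S.
∂π_S/∂q_S = 66 - q_W - 2q_S = 0 gives the reaction function q_S = (66 - q_W)/2.
Willow substitutes q_S(q_W) into its own profit: π_W = q_W(78 - q_W - (66 - q_W)/2) - 12q_W = (45 - (1/2)q_W)q_W - 12q_W.
The leader's first-order condition 33 - q_W = 0 yields q_W = 33.
Then q_S = (66 - 33)/2 = 33/2.

33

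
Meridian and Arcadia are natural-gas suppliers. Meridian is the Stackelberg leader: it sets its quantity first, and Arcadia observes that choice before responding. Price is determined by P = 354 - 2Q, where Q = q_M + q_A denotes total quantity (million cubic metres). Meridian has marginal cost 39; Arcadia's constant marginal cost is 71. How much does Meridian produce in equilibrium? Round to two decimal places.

86.75

Solve by backward induction. Given q_M, the follower Arcadia maximises π_A = (354 - 2q_M - 2q_A)q_A - 71q_A.
Setting the follower's marginal profit to zero, 283 - 2q_M - 4q_A = 0, i.e. q_A = (283 - 2q_M)/4.
The leader anticipates this reaction. Substituting into P = 354 - 2Q gives P = 425/2 - q_M, so π_M = (425/2 - q_M)q_M - 39q_M.
Leader FOC: 347/2 - 2q_M = 0, so q_M = 347/4.
Then q_A = (283 - 2·(347/4))/4 = 219/8.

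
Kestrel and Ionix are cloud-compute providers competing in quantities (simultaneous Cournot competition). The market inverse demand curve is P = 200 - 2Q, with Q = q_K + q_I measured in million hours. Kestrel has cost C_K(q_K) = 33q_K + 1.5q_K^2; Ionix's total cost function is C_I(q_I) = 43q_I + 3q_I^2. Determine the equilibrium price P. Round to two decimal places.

135.73

Kestrel's profit: π_K = (200 - 2Q)q_K - (33q_K + (3/2)q_K²). Setting ∂π_K/∂q_K = 0: 167 - 7q_K - 2(q_I) = 0.
Ionix's first-order condition: 157 - 10q_I - 2(q_K) = 0.
Rearranging gives the reaction functions q_K = (167 - 2q_I)/7 and q_I = (157 - 2q_K)/10.
Solving the pair: q_K = 226/11, q_I = 255/22.
Total output Q = 707/22, so price P = 200 - 2·(707/22) = 1493/11.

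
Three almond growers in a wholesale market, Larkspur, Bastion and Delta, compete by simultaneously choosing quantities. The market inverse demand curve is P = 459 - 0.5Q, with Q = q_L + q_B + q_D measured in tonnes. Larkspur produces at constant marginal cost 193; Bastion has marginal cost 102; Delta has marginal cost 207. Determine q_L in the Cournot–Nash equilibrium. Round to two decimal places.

Larkspur's profit: π_L = (459 - 0.5Q)q_L - (193q_L). Setting ∂π_L/∂q_L = 0: 266 - q_L - (1/2)(q_B + q_D) = 0.
Bastion's first-order condition: 357 - q_B - (1/2)(q_L + q_D) = 0.
Delta's profit: π_D = (459 - 0.5Q)q_D - (207q_D). Setting ∂π_D/∂q_D = 0: 252 - q_D - (1/2)(q_L + q_B) = 0.
Summing all 3 equations gives 875 − 2Q = 0, hence Q = 875/2.
Back-substituting: q_L = (266 − 875/4)/(1/2) = 189/2, q_B = (357 − 875/4)/(1/2) = 553/2, q_D = (252 − 875/4)/(1/2) = 133/2.

94.50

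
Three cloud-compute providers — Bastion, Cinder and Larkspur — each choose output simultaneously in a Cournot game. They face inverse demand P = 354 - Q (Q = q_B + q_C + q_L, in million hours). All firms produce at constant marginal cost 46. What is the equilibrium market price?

123

Each firm earns π_i = (354 - Q)q_i - 46q_i.
Setting ∂π_i/∂q_i = 0 with rivals' quantities fixed: 308 - 2q_i - Σ_{j≠i} q_j = 0.
With identical firms every q_j equals q_i, so Σ_{j≠i} q_j = 2q_i and 308 = 4q_i, giving q_i = 77.
Total output Q = 231, so price P = 354 - 231 = 123.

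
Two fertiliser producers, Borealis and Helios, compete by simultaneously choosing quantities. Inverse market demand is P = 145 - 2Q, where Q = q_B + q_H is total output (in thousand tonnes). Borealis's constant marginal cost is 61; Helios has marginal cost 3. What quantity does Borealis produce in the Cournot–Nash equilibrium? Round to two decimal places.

4.33

Borealis's profit: π_B = (145 - 2Q)q_B - (61q_B). Setting ∂π_B/∂q_B = 0: 84 - 4q_B - 2(q_H) = 0.
Helios's first-order condition: 142 - 4q_H - 2(q_B) = 0.
So q_B = (84 - 2q_H)/4 and q_H = (142 - 2q_B)/4.
Substituting one into the other gives q_B = 13/3 and q_H = 100/3.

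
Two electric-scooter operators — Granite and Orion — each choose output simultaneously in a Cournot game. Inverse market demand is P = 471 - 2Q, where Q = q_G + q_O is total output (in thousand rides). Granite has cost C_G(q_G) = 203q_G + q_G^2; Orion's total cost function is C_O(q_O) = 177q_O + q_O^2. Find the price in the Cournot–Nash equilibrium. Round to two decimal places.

Granite's profit: π_G = (471 - 2Q)q_G - (203q_G + q_G²). Setting ∂π_G/∂q_G = 0: 268 - 6q_G - 2(q_O) = 0.
Orion's first-order condition: 294 - 6q_O - 2(q_G) = 0.
Rearranging gives the reaction functions q_G = (268 - 2q_O)/6 and q_O = (294 - 2q_G)/6.
Substituting one into the other gives q_G = 255/8 and q_O = 307/8.
Total output Q = 281/4, so price P = 471 - 2·(281/4) = 661/2.

330.50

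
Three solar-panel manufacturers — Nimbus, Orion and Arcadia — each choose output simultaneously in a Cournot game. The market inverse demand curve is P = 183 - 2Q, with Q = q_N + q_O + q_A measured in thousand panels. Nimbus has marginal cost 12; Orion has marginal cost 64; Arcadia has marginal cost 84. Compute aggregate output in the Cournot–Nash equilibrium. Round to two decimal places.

48.63

Nimbus's profit: π_N = (183 - 2Q)q_N - (12q_N). Setting ∂π_N/∂q_N = 0: 171 - 4q_N - 2(q_O + q_A) = 0.
Orion's profit: π_O = (183 - 2Q)q_O - (64q_O). Setting ∂π_O/∂q_O = 0: 119 - 4q_O - 2(q_N + q_A) = 0.
Arcadia's profit: π_A = (183 - 2Q)q_A - (84q_A). Setting ∂π_A/∂q_A = 0: 99 - 4q_A - 2(q_N + q_O) = 0.
Adding the 3 first-order conditions: 389 − 8Q = 0, so Q = 389/8.
Back-substituting: q_N = (171 − 389/4)/2 = 295/8, q_O = (119 − 389/4)/2 = 87/8, q_A = (99 − 389/4)/2 = 7/8.
Total output Q = 295/8 + 87/8 + 7/8 = 389/8.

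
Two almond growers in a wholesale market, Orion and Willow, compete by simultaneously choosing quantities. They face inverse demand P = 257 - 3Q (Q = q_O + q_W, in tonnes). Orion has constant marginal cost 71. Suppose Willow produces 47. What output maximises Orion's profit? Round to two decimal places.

With the rival's output fixed at 47, Orion's profit is π_O = (257 - 3·47 - 3q_O)q_O - (71q_O) = (116 - 3q_O)q_O - (71q_O).
∂π_O/∂q_O = 45 - 6q_O = 0, so q_O = 15/2.

7.50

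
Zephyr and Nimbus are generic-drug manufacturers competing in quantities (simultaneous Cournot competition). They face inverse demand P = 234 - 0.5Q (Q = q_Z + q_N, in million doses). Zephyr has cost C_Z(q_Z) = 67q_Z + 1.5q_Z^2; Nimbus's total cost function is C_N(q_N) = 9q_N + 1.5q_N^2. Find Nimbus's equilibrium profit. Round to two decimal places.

Zephyr's profit: π_Z = (234 - 0.5Q)q_Z - (67q_Z + (3/2)q_Z²). Setting ∂π_Z/∂q_Z = 0: 167 - 4q_Z - (1/2)(q_N) = 0.
Nimbus's profit: π_N = (234 - 0.5Q)q_N - (9q_N + (3/2)q_N²). Setting ∂π_N/∂q_N = 0: 225 - 4q_N - (1/2)(q_Z) = 0.
Rearranging gives the reaction functions q_Z = (167 - (1/2)q_N)/4 and q_N = (225 - (1/2)q_Z)/4.
Solving the pair: q_Z = 35.2698, q_N = 51.8413.
Price P = 234 - (1/2)·(784/9) = 1714/9.
Nimbus's profit: (1714/9)·51.8413 - 9·51.8413 - (3/2)·51.8413² = 5375.0345.

5375.03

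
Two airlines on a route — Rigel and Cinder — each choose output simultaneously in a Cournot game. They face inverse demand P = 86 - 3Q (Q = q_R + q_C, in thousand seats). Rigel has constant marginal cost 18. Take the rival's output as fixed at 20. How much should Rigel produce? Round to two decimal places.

1.33

With the rival's output fixed at 20, Rigel's profit is π_R = (86 - 3·20 - 3q_R)q_R - (18q_R) = (26 - 3q_R)q_R - (18q_R).
∂π_R/∂q_R = 8 - 6q_R = 0, so q_R = 4/3.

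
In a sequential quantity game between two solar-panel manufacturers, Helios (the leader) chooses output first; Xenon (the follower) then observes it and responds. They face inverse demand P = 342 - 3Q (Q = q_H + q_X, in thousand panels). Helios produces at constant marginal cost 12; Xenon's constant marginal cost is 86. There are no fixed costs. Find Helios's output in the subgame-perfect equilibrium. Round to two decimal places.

67.33

Solve by backward induction. Given q_H, the follower Xenon maximises π_X = (342 - 3q_H - 3q_X)q_X - 86q_X.
Setting the follower's marginal profit to zero, 256 - 3q_H - 6q_X = 0, i.e. q_X = (256 - 3q_H)/6.
Helios substitutes q_X(q_H) into its own profit: π_H = q_H(342 - 3q_H - (256 - 3q_H)/2) - 12q_H = (214 - (3/2)q_H)q_H - 12q_H.
Leader FOC: 202 - 3q_H = 0, so q_H = 202/3.
Then q_X = (256 - 3·(202/3))/6 = 9.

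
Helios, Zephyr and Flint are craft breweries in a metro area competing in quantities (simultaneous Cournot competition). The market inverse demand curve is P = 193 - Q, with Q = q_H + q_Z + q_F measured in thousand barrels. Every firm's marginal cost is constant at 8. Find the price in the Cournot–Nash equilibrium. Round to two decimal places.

Each firm earns π_i = (193 - Q)q_i - 8q_i.
Setting ∂π_i/∂q_i = 0 with rivals' quantities fixed: 185 - 2q_i - Σ_{j≠i} q_j = 0.
With identical firms every q_j equals q_i, so Σ_{j≠i} q_j = 2q_i and 185 = 4q_i, giving q_i = 185/4.
Total output Q = 555/4, so price P = 193 - 555/4 = 217/4.

54.25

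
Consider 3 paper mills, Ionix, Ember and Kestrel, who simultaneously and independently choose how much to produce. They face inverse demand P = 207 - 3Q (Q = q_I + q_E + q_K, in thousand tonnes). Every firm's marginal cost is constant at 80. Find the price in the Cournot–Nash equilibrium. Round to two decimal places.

111.75

A representative firm's profit is π_i = q_i(207 - 3Q) - 80q_i.
First-order condition (treating rivals' output as given): 127 - 6q_i - 3·Σ_{j≠i} q_j = 0.
By symmetry each firm produces the same amount; substituting Σ_{j≠i} q_j = 2q_i yields q_i = 127/12.
Total output Q = 127/4, so price P = 207 - 3·(127/4) = 447/4.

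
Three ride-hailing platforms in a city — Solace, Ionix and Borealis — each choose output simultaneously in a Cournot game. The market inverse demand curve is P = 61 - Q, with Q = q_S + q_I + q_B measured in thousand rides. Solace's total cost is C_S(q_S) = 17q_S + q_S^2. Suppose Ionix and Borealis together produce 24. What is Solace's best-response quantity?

5

With rivals' combined output fixed at 24, Solace's profit is π_S = (61 - 24 - q_S)q_S - (17q_S + q_S²) = (37 - q_S)q_S - (17q_S + q_S²).
∂π_S/∂q_S = 20 - 4q_S = 0, so q_S = 5.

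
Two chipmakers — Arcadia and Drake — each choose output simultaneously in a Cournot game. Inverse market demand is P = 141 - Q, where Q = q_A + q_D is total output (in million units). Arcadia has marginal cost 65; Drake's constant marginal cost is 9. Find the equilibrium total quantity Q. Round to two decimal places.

69.33

Arcadia's profit: π_A = (141 - Q)q_A - (65q_A). Setting ∂π_A/∂q_A = 0: 76 - 2q_A - (q_D) = 0.
Drake's first-order condition: 132 - 2q_D - (q_A) = 0.
Rearranging gives the reaction functions q_A = (76 - q_D)/2 and q_D = (132 - q_A)/2.
Substituting one into the other gives q_A = 20/3 and q_D = 188/3.
Total output Q = 20/3 + 188/3 = 208/3.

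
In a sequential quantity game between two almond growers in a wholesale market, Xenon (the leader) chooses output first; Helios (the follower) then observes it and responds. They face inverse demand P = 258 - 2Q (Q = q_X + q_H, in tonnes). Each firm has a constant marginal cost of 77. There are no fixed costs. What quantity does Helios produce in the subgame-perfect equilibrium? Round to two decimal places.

22.63

Solve by backward induction. Given q_X, the follower Helios maximises π_H = (258 - 2q_X - 2q_H)q_H - 77q_H.
Setting the follower's marginal profit to zero, 181 - 2q_X - 4q_H = 0, i.e. q_H = (181 - 2q_X)/4.
Xenon substitutes q_H(q_X) into its own profit: π_X = q_X(258 - 2q_X - (181 - 2q_X)/2) - 77q_X = (335/2 - q_X)q_X - 77q_X.
Leader FOC: 181/2 - 2q_X = 0, so q_X = 181/4.
Then q_H = (181 - 2·(181/4))/4 = 181/8.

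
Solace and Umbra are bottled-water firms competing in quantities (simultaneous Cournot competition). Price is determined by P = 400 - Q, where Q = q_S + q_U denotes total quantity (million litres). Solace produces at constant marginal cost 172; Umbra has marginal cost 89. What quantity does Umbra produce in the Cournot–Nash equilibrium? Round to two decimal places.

Solace's profit: π_S = (400 - Q)q_S - (172q_S). Setting ∂π_S/∂q_S = 0: 228 - 2q_S - (q_U) = 0.
Umbra's first-order condition: 311 - 2q_U - (q_S) = 0.
Best responses: q_S = (228 - q_U)/2, q_U = (311 - q_S)/2.
Substituting one into the other gives q_S = 145/3 and q_U = 394/3.

131.33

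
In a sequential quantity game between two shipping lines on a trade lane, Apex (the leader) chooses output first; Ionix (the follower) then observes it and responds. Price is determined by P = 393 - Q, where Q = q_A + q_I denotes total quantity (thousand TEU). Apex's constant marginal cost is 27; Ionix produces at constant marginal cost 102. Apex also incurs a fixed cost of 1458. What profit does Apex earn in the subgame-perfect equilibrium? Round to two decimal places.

The follower Ionix best-responds to any q_A: π_I = (393 - Q)q_I - 102q_I.
Setting the follower's marginal profit to zero, 291 - q_A - 2q_I = 0, i.e. q_I = (291 - q_A)/2.
Apex substitutes q_I(q_A) into its own profit: π_A = q_A(393 - q_A - (291 - q_A)/2) - 27q_A = (495/2 - (1/2)q_A)q_A - 27q_A.
Maximising: ∂π_A/∂q_A = 441/2 - q_A = 0, giving q_A = 441/2.
Then q_I = (291 - 441/2)/2 = 141/4.
Price P = 393 - 1023/4 = 549/4.
Apex's profit: (549/4 - 27)·(441/2) - 1458 = 22852.1250.

22852.13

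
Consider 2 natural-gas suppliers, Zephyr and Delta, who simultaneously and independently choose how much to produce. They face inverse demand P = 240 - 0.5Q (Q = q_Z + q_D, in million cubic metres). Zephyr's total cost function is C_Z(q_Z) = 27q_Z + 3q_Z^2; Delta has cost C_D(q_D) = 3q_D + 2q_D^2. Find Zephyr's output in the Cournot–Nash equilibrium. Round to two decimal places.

27.24

Zephyr's profit: π_Z = (240 - 0.5Q)q_Z - (27q_Z + 3q_Z²). Setting ∂π_Z/∂q_Z = 0: 213 - 7q_Z - (1/2)(q_D) = 0.
Delta's profit: π_D = (240 - 0.5Q)q_D - (3q_D + 2q_D²). Setting ∂π_D/∂q_D = 0: 237 - 5q_D - (1/2)(q_Z) = 0.
Best responses: q_Z = (213 - (1/2)q_D)/7, q_D = (237 - (1/2)q_Z)/5.
Substituting one into the other gives q_Z = 27.2374 and q_D = 44.6763.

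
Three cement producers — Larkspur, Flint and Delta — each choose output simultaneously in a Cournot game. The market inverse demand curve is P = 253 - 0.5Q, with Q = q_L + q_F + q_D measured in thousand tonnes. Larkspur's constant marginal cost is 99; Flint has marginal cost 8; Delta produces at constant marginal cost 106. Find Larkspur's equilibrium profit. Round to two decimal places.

612.50

Larkspur's profit: π_L = (253 - 0.5Q)q_L - (99q_L). Setting ∂π_L/∂q_L = 0: 154 - q_L - (1/2)(q_F + q_D) = 0.
Flint's first-order condition: 245 - q_F - (1/2)(q_L + q_D) = 0.
Delta's profit: π_D = (253 - 0.5Q)q_D - (106q_D). Setting ∂π_D/∂q_D = 0: 147 - q_D - (1/2)(q_L + q_F) = 0.
Summing all 3 equations gives 546 − 2Q = 0, hence Q = 273.
Back-substituting: q_L = (154 − 273/2)/(1/2) = 35, q_F = (245 − 273/2)/(1/2) = 217, q_D = (147 − 273/2)/(1/2) = 21.
Price P = 253 - (1/2)·273 = 233/2.
Larkspur's profit: (233/2 - 99)·35 = 1225/2.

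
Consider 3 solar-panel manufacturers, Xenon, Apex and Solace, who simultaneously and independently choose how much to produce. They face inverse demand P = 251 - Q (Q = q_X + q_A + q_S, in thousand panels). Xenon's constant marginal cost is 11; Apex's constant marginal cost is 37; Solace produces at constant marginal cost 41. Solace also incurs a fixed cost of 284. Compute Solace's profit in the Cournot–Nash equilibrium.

1652

Xenon's profit: π_X = (251 - Q)q_X - (11q_X). Setting ∂π_X/∂q_X = 0: 240 - 2q_X - (q_A + q_S) = 0.
Apex's profit: π_A = (251 - Q)q_A - (37q_A). Setting ∂π_A/∂q_A = 0: 214 - 2q_A - (q_X + q_S) = 0.
Solace's profit: π_S = (251 - Q)q_S - (41q_S). Setting ∂π_S/∂q_S = 0: 210 - 2q_S - (q_X + q_A) = 0.
Adding the 3 conditions: 664 − 2Q − 2Q = 0, i.e. Q = 166.
Back-substituting: q_X = (240 − 166) = 74, q_A = (214 − 166) = 48, q_S = (210 − 166) = 44.
Price P = 251 - 166 = 85.
Solace's profit: (85 - 41)·44 - 284 = 1652.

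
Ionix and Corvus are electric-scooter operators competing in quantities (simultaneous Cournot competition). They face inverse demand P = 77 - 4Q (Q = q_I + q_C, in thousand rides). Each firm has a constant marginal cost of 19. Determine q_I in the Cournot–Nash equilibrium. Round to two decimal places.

Each firm earns π_i = (77 - 4Q)q_i - 19q_i.
First-order condition (treating rivals' output as given): 58 - 8q_i - 4q_j = 0.
By symmetry each firm produces the same amount; substituting q_j = q_i yields q_i = 58/12 = 29/6.

4.83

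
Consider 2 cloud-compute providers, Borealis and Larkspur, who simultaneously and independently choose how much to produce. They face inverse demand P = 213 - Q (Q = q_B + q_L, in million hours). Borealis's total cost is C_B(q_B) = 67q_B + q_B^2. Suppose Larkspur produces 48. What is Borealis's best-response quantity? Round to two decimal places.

24.50

With the rival's output fixed at 48, Borealis's profit is π_B = (213 - 48 - q_B)q_B - (67q_B + q_B²) = (165 - q_B)q_B - (67q_B + q_B²).
∂π_B/∂q_B = 98 - 4q_B = 0, so q_B = 49/2.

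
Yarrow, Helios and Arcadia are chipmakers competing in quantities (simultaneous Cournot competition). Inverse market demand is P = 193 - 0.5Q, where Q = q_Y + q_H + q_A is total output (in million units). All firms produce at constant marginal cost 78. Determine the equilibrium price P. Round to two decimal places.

Each firm earns π_i = (193 - 0.5Q)q_i - 78q_i.
First-order condition (treating rivals' output as given): 115 - q_i - (1/2)·Σ_{j≠i} q_j = 0.
By symmetry each firm produces the same amount; substituting Σ_{j≠i} q_j = 2q_i yields q_i = 115/2.
Total output Q = 345/2, so price P = 193 - (1/2)·(345/2) = 427/4.

106.75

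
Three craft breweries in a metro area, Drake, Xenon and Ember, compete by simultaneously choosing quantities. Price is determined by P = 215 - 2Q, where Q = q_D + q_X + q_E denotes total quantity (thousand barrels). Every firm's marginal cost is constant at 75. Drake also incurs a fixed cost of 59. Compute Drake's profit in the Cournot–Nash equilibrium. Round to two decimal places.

A representative firm's profit is π_i = q_i(215 - 2Q) - 75q_i.
First-order condition (treating rivals' output as given): 140 - 4q_i - 2·Σ_{j≠i} q_j = 0.
By symmetry each firm produces the same amount; substituting Σ_{j≠i} q_j = 2q_i yields q_i = 140/8 = 35/2.
Price P = 215 - 2·(105/2) = 110.
Drake's profit: (110 - 75)·(35/2) - 59 = 1107/2.

553.50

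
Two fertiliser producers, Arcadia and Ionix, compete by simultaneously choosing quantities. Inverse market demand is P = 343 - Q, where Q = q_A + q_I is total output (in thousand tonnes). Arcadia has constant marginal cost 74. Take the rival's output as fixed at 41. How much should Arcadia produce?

114

With the rival's output fixed at 41, Arcadia's profit is π_A = (343 - 41 - q_A)q_A - (74q_A) = (302 - q_A)q_A - (74q_A).
∂π_A/∂q_A = 228 - 2q_A = 0, so q_A = 114.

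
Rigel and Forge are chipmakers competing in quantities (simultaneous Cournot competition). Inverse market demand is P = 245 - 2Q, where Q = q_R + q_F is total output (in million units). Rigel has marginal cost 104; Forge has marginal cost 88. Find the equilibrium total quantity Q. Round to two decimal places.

49.67

Rigel's profit: π_R = (245 - 2Q)q_R - (104q_R). Setting ∂π_R/∂q_R = 0: 141 - 4q_R - 2(q_F) = 0.
Forge's first-order condition: 157 - 4q_F - 2(q_R) = 0.
Best responses: q_R = (141 - 2q_F)/4, q_F = (157 - 2q_R)/4.
Solving the pair: q_R = 125/6, q_F = 173/6.
Total output Q = 125/6 + 173/6 = 149/3.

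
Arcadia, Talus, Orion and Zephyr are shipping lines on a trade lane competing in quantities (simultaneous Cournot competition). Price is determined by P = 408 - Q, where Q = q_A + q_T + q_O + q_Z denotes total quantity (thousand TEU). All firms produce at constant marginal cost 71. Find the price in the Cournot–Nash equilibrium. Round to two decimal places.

138.40

A representative firm's profit is π_i = q_i(408 - Q) - 71q_i.
Setting ∂π_i/∂q_i = 0 with rivals' quantities fixed: 337 - 2q_i - Σ_{j≠i} q_j = 0.
By symmetry each firm produces the same amount; substituting Σ_{j≠i} q_j = 3q_i yields q_i = 337/5.
Total output Q = 1348/5, so price P = 408 - 1348/5 = 692/5.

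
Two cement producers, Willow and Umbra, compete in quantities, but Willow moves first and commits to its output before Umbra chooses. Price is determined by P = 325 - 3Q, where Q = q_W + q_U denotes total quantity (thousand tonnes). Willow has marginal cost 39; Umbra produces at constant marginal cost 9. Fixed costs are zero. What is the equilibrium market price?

103

The follower Umbra best-responds to any q_W: π_U = (325 - 3Q)q_U - 9q_U.
Follower FOC: 316 - 3q_W - 6q_U = 0, so q_U(q_W) = (316 - 3q_W)/6.
Willow substitutes q_U(q_W) into its own profit: π_W = q_W(325 - 3q_W - (316 - 3q_W)/2) - 39q_W = (167 - (3/2)q_W)q_W - 39q_W.
Maximising: ∂π_W/∂q_W = 128 - 3q_W = 0, giving q_W = 128/3.
Then q_U = (316 - 3·(128/3))/6 = 94/3.
Total output Q = 74, so price P = 325 - 3·74 = 103.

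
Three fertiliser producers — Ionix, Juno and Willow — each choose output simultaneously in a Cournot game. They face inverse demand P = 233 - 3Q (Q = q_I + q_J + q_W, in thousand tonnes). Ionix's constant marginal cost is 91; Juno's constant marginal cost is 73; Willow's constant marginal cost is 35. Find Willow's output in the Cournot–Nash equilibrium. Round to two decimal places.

Ionix's profit: π_I = (233 - 3Q)q_I - (91q_I). Setting ∂π_I/∂q_I = 0: 142 - 6q_I - 3(q_J + q_W) = 0.
Juno's profit: π_J = (233 - 3Q)q_J - (73q_J). Setting ∂π_J/∂q_J = 0: 160 - 6q_J - 3(q_I + q_W) = 0.
Willow's first-order condition: 198 - 6q_W - 3(q_I + q_J) = 0.
Adding the 3 conditions: 500 − 6Q − 6Q = 0, i.e. Q = 125/3.
Back-substituting: q_I = (142 − 125)/3 = 17/3, q_J = (160 − 125)/3 = 35/3, q_W = (198 − 125)/3 = 73/3.

24.33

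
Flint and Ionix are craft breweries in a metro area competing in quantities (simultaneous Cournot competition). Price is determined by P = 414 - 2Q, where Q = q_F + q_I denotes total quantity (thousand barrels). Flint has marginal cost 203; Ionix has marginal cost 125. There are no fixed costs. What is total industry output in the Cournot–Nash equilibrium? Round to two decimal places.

Flint's profit: π_F = (414 - 2Q)q_F - (203q_F). Setting ∂π_F/∂q_F = 0: 211 - 4q_F - 2(q_I) = 0.
Ionix's profit: π_I = (414 - 2Q)q_I - (125q_I). Setting ∂π_I/∂q_I = 0: 289 - 4q_I - 2(q_F) = 0.
Rearranging gives the reaction functions q_F = (211 - 2q_I)/4 and q_I = (289 - 2q_F)/4.
Substituting one into the other gives q_F = 133/6 and q_I = 367/6.
Total output Q = 133/6 + 367/6 = 250/3.

83.33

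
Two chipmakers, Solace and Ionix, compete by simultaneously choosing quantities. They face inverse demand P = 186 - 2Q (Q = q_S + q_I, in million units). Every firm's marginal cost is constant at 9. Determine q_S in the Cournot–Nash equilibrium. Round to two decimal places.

29.50

Each firm earns π_i = (186 - 2Q)q_i - 9q_i.
First-order condition (treating rivals' output as given): 177 - 4q_i - 2q_j = 0.
With identical firms every q_j equals q_i, so q_j = q_i and 177 = 6q_i, giving q_i = 59/2.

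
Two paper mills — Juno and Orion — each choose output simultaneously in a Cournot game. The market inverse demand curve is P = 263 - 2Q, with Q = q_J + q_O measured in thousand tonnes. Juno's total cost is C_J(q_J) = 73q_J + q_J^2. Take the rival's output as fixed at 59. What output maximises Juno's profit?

12

With the rival's output fixed at 59, Juno's profit is π_J = (263 - 2·59 - 2q_J)q_J - (73q_J + q_J²) = (145 - 2q_J)q_J - (73q_J + q_J²).
∂π_J/∂q_J = 72 - 6q_J = 0, so q_J = 12.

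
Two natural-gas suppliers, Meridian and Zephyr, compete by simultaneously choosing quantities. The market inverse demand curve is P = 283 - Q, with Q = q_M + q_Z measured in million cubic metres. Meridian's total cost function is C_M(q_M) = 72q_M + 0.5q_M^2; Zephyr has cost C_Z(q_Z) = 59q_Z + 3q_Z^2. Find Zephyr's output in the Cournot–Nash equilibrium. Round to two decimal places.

20.04

Meridian's profit: π_M = (283 - Q)q_M - (72q_M + (1/2)q_M²). Setting ∂π_M/∂q_M = 0: 211 - 3q_M - (q_Z) = 0.
Zephyr's first-order condition: 224 - 8q_Z - (q_M) = 0.
Rearranging gives the reaction functions q_M = (211 - q_Z)/3 and q_Z = (224 - q_M)/8.
Solving the pair: q_M = 1464/23, q_Z = 461/23.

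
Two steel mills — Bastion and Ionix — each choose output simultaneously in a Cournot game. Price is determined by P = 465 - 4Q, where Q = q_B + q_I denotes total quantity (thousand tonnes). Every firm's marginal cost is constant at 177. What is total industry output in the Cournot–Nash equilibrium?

48

Each firm earns π_i = (465 - 4Q)q_i - 177q_i.
Setting ∂π_i/∂q_i = 0 with rivals' quantities fixed: 288 - 8q_i - 4q_j = 0.
With identical firms every q_j equals q_i, so q_j = q_i and 288 = 12q_i, giving q_i = 24.
Total output Q = 24 + 24 = 48.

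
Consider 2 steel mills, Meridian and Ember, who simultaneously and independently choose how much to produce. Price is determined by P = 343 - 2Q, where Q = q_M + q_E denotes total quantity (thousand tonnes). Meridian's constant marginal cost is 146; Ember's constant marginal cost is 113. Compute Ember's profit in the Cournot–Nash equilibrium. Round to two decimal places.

Meridian's profit: π_M = (343 - 2Q)q_M - (146q_M). Setting ∂π_M/∂q_M = 0: 197 - 4q_M - 2(q_E) = 0.
Ember's profit: π_E = (343 - 2Q)q_E - (113q_E). Setting ∂π_E/∂q_E = 0: 230 - 4q_E - 2(q_M) = 0.
Best responses: q_M = (197 - 2q_E)/4, q_E = (230 - 2q_M)/4.
Solving the pair: q_M = 82/3, q_E = 263/6.
Price P = 343 - 2·(427/6) = 602/3.
Ember's profit: (602/3 - 113)·(263/6) = 3842.7222.

3842.72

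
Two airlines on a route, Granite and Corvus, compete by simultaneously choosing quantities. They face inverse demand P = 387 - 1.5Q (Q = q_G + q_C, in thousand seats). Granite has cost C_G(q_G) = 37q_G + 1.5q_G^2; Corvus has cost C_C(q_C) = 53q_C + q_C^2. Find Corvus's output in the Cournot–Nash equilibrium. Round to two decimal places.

53.30

Granite's profit: π_G = (387 - 1.5Q)q_G - (37q_G + (3/2)q_G²). Setting ∂π_G/∂q_G = 0: 350 - 6q_G - (3/2)(q_C) = 0.
Corvus's profit: π_C = (387 - 1.5Q)q_C - (53q_C + q_C²). Setting ∂π_C/∂q_C = 0: 334 - 5q_C - (3/2)(q_G) = 0.
So q_G = (350 - (3/2)q_C)/6 and q_C = (334 - (3/2)q_G)/5.
Substituting one into the other gives q_G = 45.0090 and q_C = 1972/37.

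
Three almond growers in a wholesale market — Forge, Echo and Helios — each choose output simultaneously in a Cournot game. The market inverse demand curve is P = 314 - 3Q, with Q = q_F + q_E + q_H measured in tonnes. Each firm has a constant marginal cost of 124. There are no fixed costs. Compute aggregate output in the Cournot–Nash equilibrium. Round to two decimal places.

A representative firm's profit is π_i = q_i(314 - 3Q) - 124q_i.
First-order condition (treating rivals' output as given): 190 - 6q_i - 3·Σ_{j≠i} q_j = 0.
By symmetry each firm produces the same amount; substituting Σ_{j≠i} q_j = 2q_i yields q_i = 190/12 = 95/6.
Total output Q = 95/6 + 95/6 + 95/6 = 95/2.

47.50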